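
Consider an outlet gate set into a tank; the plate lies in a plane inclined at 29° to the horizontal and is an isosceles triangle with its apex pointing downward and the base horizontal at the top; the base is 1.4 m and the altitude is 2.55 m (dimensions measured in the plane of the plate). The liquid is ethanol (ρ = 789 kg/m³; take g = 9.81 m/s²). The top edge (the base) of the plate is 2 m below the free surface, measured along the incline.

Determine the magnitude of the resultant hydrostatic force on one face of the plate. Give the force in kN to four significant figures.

F ≈ 19.09 kN

γ = ρg = 789 × 9.81 / 1000 = 7.74009 kN/m³.
Let θ = 29° be the plate's angle to the horizontal; measure y along the incline from where the plane meets the free surface. Vertical depth h = y·sinθ with sinθ = 0.484810.
With the apex down, the centroid sits h/3 = 2.55/3 = 0.85 m below the base (the top edge), so y_c = 2 + 0.85 = 2.85 m and h_c = 2.85 × 0.484810 = 1.38171 m.
A = ½ × 1.4 × 2.55 = 1.785 m².
Resultant F = γ·h_c·A = 7.74009 × 1.38171 × 1.785 = 19.0898 kN.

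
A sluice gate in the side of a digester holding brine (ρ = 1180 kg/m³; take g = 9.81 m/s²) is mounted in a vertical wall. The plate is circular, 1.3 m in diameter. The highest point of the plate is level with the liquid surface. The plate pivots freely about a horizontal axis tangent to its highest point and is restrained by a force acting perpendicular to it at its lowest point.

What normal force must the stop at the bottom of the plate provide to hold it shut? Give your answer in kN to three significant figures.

P ≈ 6.24 kN

γ = ρg = 1180 × 9.81 / 1000 = 11.5758 kN/m³.
The centroid is at the centre, 0.65 m below the top of the plate, so the centroid depth is h_c = 0.65 m.
A = π(0.65)² = 1.32732 m².
Resultant F = γ·h_c·A = 11.5758 × 0.65 × 1.32732 = 9.98711 kN.
I_c = πr⁴/4 = π × 0.65⁴/4 = 0.140198 m⁴.
Centre of pressure: y_p = y_c + I_c/(y_c·A) = 0.65 + 0.140198/(0.65 × 1.32732) = 0.65 + 0.1625 = 0.8125 m along the plane.
The resultant acts 0.65 + 0.1625 = 0.8125 m (along the plate) below the hinge at the top edge, so the moment about the hinge is M = F × 0.8125 = 9.98711 × 0.8125 = 8.11453 kN·m.
A normal force at the bottom, 1.3 m from the hinge, must supply this moment: P = 8.11453/1.3 = 6.24195 kN.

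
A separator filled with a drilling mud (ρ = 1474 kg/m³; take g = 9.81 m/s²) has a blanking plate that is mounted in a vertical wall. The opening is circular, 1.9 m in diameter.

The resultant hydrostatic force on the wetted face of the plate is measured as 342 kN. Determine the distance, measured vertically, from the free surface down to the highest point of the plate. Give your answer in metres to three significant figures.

γ = ρg = 1474 × 9.81 / 1000 = 14.45994 kN/m³.
A = π(0.95)² = 2.83529 m².
From F = γ·h_c·A, the centroid depth is h_c = 342/(14.45994 × 2.83529) = 8.34185 m.
The centroid is at the centre, 0.95 m below the top of the plate, so the highest point sits at h_top = 8.34185 − 0.95 = 7.39185 m below the surface.

d_top ≈ 7.39 m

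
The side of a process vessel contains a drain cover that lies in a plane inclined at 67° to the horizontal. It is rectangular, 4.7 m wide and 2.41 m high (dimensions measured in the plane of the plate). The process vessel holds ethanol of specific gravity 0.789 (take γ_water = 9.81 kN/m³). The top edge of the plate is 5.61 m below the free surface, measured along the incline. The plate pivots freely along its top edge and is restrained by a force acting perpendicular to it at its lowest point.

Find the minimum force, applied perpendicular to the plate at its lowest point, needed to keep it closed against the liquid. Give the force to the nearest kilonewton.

γ = 0.789 × 9.81 = 7.74009 kN/m³.
Let θ = 67° be the plate's angle to the horizontal; measure y along the incline from where the plane meets the free surface. Vertical depth h = y·sinθ with sinθ = 0.920505.
The centroid lies 2.41/2 = 1.205 m below the top edge, so y_c = 5.61 + 1.205 = 6.815 m and h_c = 6.815 × 0.920505 = 6.27324 m.
A = 4.7 × 2.41 = 11.327 m².
Resultant F = γ·h_c·A = 7.74009 × 6.27324 × 11.327 = 549.987 kN.
I_c = b·h³/12 = 4.7 × 2.41³/12 = 5.48236 m⁴.
Centre of pressure: y_p = y_c + I_c/(y_c·A) = 6.815 + 5.48236/(6.815 × 11.327) = 6.815 + 0.071021 = 6.88602 m along the plane.
The resultant acts 1.205 + 0.071021 = 1.27602 m (along the plate) below the hinge at the top edge, so the moment about the hinge is M = F × 1.27602 = 549.987 × 1.27602 = 701.794 kN·m.
A normal force at the bottom, 2.41 m from the hinge, must supply this moment: P = 701.794/2.41 = 291.201 kN.

P ≈ 291 kN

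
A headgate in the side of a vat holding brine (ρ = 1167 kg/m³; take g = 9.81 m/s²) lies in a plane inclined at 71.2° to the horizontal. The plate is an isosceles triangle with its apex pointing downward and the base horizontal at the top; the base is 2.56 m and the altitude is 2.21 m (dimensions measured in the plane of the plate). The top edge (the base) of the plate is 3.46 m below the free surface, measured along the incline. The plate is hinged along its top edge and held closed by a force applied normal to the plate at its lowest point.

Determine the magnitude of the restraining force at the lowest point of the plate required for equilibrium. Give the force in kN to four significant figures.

γ = ρg = 1167 × 9.81 / 1000 = 11.44827 kN/m³.
Let θ = 71.2° be the plate's angle to the horizontal; measure y along the incline from where the plane meets the free surface. Vertical depth h = y·sinθ with sinθ = 0.946649.
With the apex down, the centroid sits h/3 = 2.21/3 = 0.736667 m below the base (the top edge), so y_c = 3.46 + 0.736667 = 4.19667 m and h_c = 4.19667 × 0.946649 = 3.97277 m.
A = ½ × 2.56 × 2.21 = 2.8288 m².
Resultant F = γ·h_c·A = 11.44827 × 3.97277 × 2.8288 = 128.658 kN.
I_c = b·h³/36 = 2.56 × 2.21³/36 = 0.767563 m⁴.
Centre of pressure: y_p = y_c + I_c/(y_c·A) = 4.19667 + 0.767563/(4.19667 × 2.8288) = 4.19667 + 0.0646557 = 4.26133 m along the plane.
The resultant acts 0.736667 + 0.0646557 = 0.801323 m (along the plate) below the hinge at the top edge, so the moment about the hinge is M = F × 0.801323 = 128.658 × 0.801323 = 103.097 kN·m.
A normal force at the bottom, 2.21 m from the hinge, must supply this moment: P = 103.097/2.21 = 46.6502 kN.

P ≈ 46.65 kN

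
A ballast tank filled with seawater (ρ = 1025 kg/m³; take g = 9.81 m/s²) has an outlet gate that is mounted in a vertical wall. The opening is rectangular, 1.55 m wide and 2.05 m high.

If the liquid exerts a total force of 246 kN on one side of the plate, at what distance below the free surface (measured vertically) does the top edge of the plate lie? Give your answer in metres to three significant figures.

d_top ≈ 6.67 m

γ = ρg = 1025 × 9.81 / 1000 = 10.05525 kN/m³.
A = 1.55 × 2.05 = 3.1775 m².
From F = γ·h_c·A, the centroid depth is h_c = 246/(10.05525 × 3.1775) = 7.6994 m.
The centroid lies 2.05/2 = 1.025 m below the top edge, so the top edge sits at h_top = 7.6994 − 1.025 = 6.6744 m below the surface.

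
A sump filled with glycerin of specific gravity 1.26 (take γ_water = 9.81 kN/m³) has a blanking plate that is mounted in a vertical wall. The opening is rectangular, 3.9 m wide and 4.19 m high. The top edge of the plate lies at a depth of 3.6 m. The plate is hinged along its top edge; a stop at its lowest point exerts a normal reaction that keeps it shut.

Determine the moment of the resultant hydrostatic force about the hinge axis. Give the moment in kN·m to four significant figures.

γ = 1.26 × 9.81 = 12.3606 kN/m³.
The centroid lies 4.19/2 = 2.095 m below the top edge, so the centroid depth is h_c = 3.6 + 2.095 = 5.695 m.
A = 3.9 × 4.19 = 16.341 m².
Resultant F = γ·h_c·A = 12.3606 × 5.695 × 16.341 = 1150.3 kN.
I_c = b·h³/12 = 3.9 × 4.19³/12 = 23.907 m⁴.
Centre of pressure: y_p = y_c + I_c/(y_c·A) = 5.695 + 23.907/(5.695 × 16.341) = 5.695 + 0.256893 = 5.95189 m along the plane.
The resultant acts 2.095 + 0.256893 = 2.35189 m (along the plate) below the hinge at the top edge, so the moment about the hinge is M = F × 2.35189 = 1150.3 × 2.35189 = 2705.38 kN·m.

M ≈ 2705 kN·m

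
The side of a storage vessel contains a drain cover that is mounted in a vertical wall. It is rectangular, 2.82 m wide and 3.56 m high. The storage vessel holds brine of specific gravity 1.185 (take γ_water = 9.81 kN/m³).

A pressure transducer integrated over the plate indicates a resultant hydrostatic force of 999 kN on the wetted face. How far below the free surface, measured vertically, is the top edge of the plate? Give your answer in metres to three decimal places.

γ = 1.185 × 9.81 = 11.62485 kN/m³.
A = 2.82 × 3.56 = 10.0392 m².
From F = γ·h_c·A, the centroid depth is h_c = 999/(11.62485 × 10.0392) = 8.5601 m.
The centroid lies 3.56/2 = 1.78 m below the top edge, so the top edge sits at h_top = 8.5601 − 1.78 = 6.7801 m below the surface.

d_top ≈ 6.780 m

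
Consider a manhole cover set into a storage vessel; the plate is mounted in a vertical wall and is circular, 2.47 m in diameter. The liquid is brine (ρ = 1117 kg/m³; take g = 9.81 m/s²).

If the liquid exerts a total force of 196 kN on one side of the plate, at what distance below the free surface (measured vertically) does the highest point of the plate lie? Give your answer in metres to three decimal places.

γ = ρg = 1117 × 9.81 / 1000 = 10.95777 kN/m³.
A = π(1.235)² = 4.79164 m².
From F = γ·h_c·A, the centroid depth is h_c = 196/(10.95777 × 4.79164) = 3.73293 m.
The centroid is at the centre, 1.235 m below the top of the plate, so the highest point sits at h_top = 3.73293 − 1.235 = 2.49793 m below the surface.

d_top ≈ 2.498 m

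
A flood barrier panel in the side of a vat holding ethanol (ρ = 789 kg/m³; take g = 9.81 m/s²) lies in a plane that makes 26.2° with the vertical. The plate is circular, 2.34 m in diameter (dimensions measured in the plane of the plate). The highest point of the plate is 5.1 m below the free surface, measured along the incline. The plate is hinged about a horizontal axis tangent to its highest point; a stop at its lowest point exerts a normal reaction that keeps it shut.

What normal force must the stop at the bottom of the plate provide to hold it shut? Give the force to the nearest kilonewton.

γ = ρg = 789 × 9.81 / 1000 = 7.74009 kN/m³.
The plate makes 26.2° with the vertical, i.e. θ = 90° − 26.2° = 63.8° to the horizontal. Measuring y along the incline from the free-surface line, vertical depth h = y·sinθ with sinθ = 0.897258.
The centroid is at the centre, 1.17 m below the top of the plate, so y_c = 5.1 + 1.17 = 6.27 m and h_c = 6.27 × 0.897258 = 5.62581 m.
A = π(1.17)² = 4.30053 m².
Resultant F = γ·h_c·A = 7.74009 × 5.62581 × 4.30053 = 187.263 kN.
I_c = πr⁴/4 = π × 1.17⁴/4 = 1.47175 m⁴.
Centre of pressure: y_p = y_c + I_c/(y_c·A) = 6.27 + 1.47175/(6.27 × 4.30053) = 6.27 + 0.0545814 = 6.32458 m along the plane.
The resultant acts 1.17 + 0.0545814 = 1.22458 m (along the plate) below the hinge at the top edge, so the moment about the hinge is M = F × 1.22458 = 187.263 × 1.22458 = 229.319 kN·m.
A normal force at the bottom, 2.34 m from the hinge, must supply this moment: P = 229.319/2.34 = 97.9996 kN.

P ≈ 98 kN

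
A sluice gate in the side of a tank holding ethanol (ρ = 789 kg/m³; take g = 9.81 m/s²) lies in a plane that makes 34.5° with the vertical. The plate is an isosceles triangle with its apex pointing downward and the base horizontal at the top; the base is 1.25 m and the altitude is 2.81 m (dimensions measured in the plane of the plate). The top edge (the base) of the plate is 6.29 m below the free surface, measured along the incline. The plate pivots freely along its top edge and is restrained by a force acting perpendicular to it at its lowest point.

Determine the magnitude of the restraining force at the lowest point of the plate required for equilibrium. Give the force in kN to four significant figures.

P ≈ 28.74 kN

γ = ρg = 789 × 9.81 / 1000 = 7.74009 kN/m³.
The plate makes 34.5° with the vertical, i.e. θ = 90° − 34.5° = 55.5° to the horizontal. Measuring y along the incline from the free-surface line, vertical depth h = y·sinθ with sinθ = 0.824126.
With the apex down, the centroid sits h/3 = 2.81/3 = 0.936667 m below the base (the top edge), so y_c = 6.29 + 0.936667 = 7.22667 m and h_c = 7.22667 × 0.824126 = 5.95569 m.
A = ½ × 1.25 × 2.81 = 1.75625 m².
Resultant F = γ·h_c·A = 7.74009 × 5.95569 × 1.75625 = 80.9589 kN.
I_c = b·h³/36 = 1.25 × 2.81³/36 = 0.770418 m⁴.
Centre of pressure: y_p = y_c + I_c/(y_c·A) = 7.22667 + 0.770418/(7.22667 × 1.75625) = 7.22667 + 0.0607018 = 7.28737 m along the plane.
The resultant acts 0.936667 + 0.0607018 = 0.997369 m (along the plate) below the hinge at the top edge, so the moment about the hinge is M = F × 0.997369 = 80.9589 × 0.997369 = 80.7459 kN·m.
A normal force at the bottom, 2.81 m from the hinge, must supply this moment: P = 80.7459/2.81 = 28.7352 kN.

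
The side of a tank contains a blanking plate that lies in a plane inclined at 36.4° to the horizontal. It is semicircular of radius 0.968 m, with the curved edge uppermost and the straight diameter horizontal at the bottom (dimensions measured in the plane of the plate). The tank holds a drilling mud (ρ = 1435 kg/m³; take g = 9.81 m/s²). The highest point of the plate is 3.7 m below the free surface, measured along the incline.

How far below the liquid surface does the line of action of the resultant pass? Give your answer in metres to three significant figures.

γ = ρg = 1435 × 9.81 / 1000 = 14.07735 kN/m³.
Let θ = 36.4° be the plate's angle to the horizontal; measure y along the incline from where the plane meets the free surface. Vertical depth h = y·sinθ with sinθ = 0.593419.
The centroid lies 4r/(3π) = 0.410832 m above the diameter, so r − 4r/(3π) = 0.968 − 0.410832 = 0.557168 m below the topmost point, so y_c = 3.7 + 0.557168 = 4.25717 m and h_c = 4.25717 × 0.593419 = 2.52629 m.
A = πr²/2 = π × 0.968²/2 = 1.47187 m².
Resultant F = γ·h_c·A = 14.07735 × 2.52629 × 1.47187 = 52.3448 kN.
I_c = (π/8 − 8/(9π))·r⁴ = 0.109757 × 0.968⁴ = 0.0963682 m⁴.
Centre of pressure: y_p = y_c + I_c/(y_c·A) = 4.25717 + 0.0963682/(4.25717 × 1.47187) = 4.25717 + 0.0153795 = 4.27255 m along the plane.
Vertically, h_p = y_p·sinθ = 4.27255 × 0.593419 = 2.53541 m.

h_p = 2.54 m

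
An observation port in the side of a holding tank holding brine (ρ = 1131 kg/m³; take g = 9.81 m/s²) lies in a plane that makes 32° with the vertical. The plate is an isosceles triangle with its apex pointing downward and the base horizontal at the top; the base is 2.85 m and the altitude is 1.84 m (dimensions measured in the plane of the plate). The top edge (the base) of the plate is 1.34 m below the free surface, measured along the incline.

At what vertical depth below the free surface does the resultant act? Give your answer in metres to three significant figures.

h_p = 1.74 m

γ = ρg = 1131 × 9.81 / 1000 = 11.09511 kN/m³.
The plate makes 32° with the vertical, i.e. θ = 90° − 32° = 58° to the horizontal. Measuring y along the incline from the free-surface line, vertical depth h = y·sinθ with sinθ = 0.848048.
With the apex down, the centroid sits h/3 = 1.84/3 = 0.613333 m below the base (the top edge), so y_c = 1.34 + 0.613333 = 1.95333 m and h_c = 1.95333 × 0.848048 = 1.65652 m.
A = ½ × 2.85 × 1.84 = 2.622 m².
Resultant F = γ·h_c·A = 11.09511 × 1.65652 × 2.622 = 48.1905 kN.
I_c = b·h³/36 = 2.85 × 1.84³/36 = 0.493169 m⁴.
Centre of pressure: y_p = y_c + I_c/(y_c·A) = 1.95333 + 0.493169/(1.95333 × 2.622) = 1.95333 + 0.0962914 = 2.04962 m along the plane.
Vertically, h_p = y_p·sinθ = 2.04962 × 0.848048 = 1.73818 m.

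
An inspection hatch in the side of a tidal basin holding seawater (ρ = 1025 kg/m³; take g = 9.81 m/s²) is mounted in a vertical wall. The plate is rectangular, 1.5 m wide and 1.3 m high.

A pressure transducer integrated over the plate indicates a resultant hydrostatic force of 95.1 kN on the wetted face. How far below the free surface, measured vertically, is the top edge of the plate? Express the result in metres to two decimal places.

γ = ρg = 1025 × 9.81 / 1000 = 10.05525 kN/m³.
A = 1.5 × 1.3 = 1.95 m².
From F = γ·h_c·A, the centroid depth is h_c = 95.1/(10.05525 × 1.95) = 4.85013 m.
The centroid lies 1.3/2 = 0.65 m below the top edge, so the top edge sits at h_top = 4.85013 − 0.65 = 4.20013 m below the surface.

d_top ≈ 4.20 m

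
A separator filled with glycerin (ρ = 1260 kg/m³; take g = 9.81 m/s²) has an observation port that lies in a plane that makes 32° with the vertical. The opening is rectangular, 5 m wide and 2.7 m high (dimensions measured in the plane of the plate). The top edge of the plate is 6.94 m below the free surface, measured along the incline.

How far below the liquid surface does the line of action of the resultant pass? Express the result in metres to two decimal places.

h_p = 7.09 m

γ = ρg = 1260 × 9.81 / 1000 = 12.3606 kN/m³.
The plate makes 32° with the vertical, i.e. θ = 90° − 32° = 58° to the horizontal. Measuring y along the incline from the free-surface line, vertical depth h = y·sinθ with sinθ = 0.848048.
The centroid lies 2.7/2 = 1.35 m below the top edge, so y_c = 6.94 + 1.35 = 8.29 m and h_c = 8.29 × 0.848048 = 7.03032 m.
A = 5 × 2.7 = 13.5 m².
Resultant F = γ·h_c·A = 12.3606 × 7.03032 × 13.5 = 1173.14 kN.
I_c = b·h³/12 = 5 × 2.7³/12 = 8.20125 m⁴.
Centre of pressure: y_p = y_c + I_c/(y_c·A) = 8.29 + 8.20125/(8.29 × 13.5) = 8.29 + 0.0732811 = 8.36328 m along the plane.
Vertically, h_p = y_p·sinθ = 8.36328 × 0.848048 = 7.09246 m.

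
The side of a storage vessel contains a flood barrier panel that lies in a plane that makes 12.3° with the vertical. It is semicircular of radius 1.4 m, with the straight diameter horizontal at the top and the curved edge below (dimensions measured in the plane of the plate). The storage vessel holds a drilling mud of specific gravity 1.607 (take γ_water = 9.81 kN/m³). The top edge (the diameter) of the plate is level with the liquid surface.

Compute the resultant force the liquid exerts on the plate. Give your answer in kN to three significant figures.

γ = 1.607 × 9.81 = 15.76467 kN/m³.
The plate makes 12.3° with the vertical, i.e. θ = 90° − 12.3° = 77.7° to the horizontal. Measuring y along the incline from the free-surface line, vertical depth h = y·sinθ with sinθ = 0.977046.
The centroid of a semicircle lies 4r/(3π) = 0.594178 m from the diameter, here below the top edge, so y_c = 0.594178 m and h_c = 0.594178 × 0.977046 = 0.580539 m.
A = πr²/2 = π × 1.4²/2 = 3.07876 m².
Resultant F = γ·h_c·A = 15.76467 × 0.580539 × 3.07876 = 28.1768 kN.

F ≈ 28.2 kN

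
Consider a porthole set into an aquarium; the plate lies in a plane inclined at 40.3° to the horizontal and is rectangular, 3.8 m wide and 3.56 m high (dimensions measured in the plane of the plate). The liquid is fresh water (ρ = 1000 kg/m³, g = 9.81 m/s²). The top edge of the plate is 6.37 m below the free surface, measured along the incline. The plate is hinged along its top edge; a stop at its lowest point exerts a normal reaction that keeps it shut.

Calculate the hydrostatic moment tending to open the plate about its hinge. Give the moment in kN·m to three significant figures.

M ≈ 1340 kN·m

γ = ρg = 1000 × 9.81 = 9810 N/m³ = 9.81 kN/m³.
Let θ = 40.3° be the plate's angle to the horizontal; measure y along the incline from where the plane meets the free surface. Vertical depth h = y·sinθ with sinθ = 0.646790.
The centroid lies 3.56/2 = 1.78 m below the top edge, so y_c = 6.37 + 1.78 = 8.15 m and h_c = 8.15 × 0.646790 = 5.27134 m.
A = 3.8 × 3.56 = 13.528 m².
Resultant F = γ·h_c·A = 9.81 × 5.27134 × 13.528 = 699.558 kN.
I_c = b·h³/12 = 3.8 × 3.56³/12 = 14.2874 m⁴.
Centre of pressure: y_p = y_c + I_c/(y_c·A) = 8.15 + 14.2874/(8.15 × 13.528) = 8.15 + 0.129587 = 8.27959 m along the plane.
The resultant acts 1.78 + 0.129587 = 1.90959 m (along the plate) below the hinge at the top edge, so the moment about the hinge is M = F × 1.90959 = 699.558 × 1.90959 = 1335.87 kN·m.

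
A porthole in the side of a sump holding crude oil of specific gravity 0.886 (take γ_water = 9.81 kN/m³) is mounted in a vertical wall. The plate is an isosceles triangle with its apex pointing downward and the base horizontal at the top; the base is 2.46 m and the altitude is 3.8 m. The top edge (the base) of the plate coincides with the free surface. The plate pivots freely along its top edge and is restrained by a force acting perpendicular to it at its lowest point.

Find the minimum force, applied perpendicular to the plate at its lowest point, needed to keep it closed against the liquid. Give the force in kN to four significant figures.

γ = 0.886 × 9.81 = 8.69166 kN/m³.
With the apex down, the centroid sits h/3 = 3.8/3 = 1.26667 m below the base (the top edge), so the centroid depth is h_c = 1.26667 m.
A = ½ × 2.46 × 3.8 = 4.674 m².
Resultant F = γ·h_c·A = 8.69166 × 1.26667 × 4.674 = 51.4582 kN.
I_c = b·h³/36 = 2.46 × 3.8³/36 = 3.74959 m⁴.
Centre of pressure: y_p = y_c + I_c/(y_c·A) = 1.26667 + 3.74959/(1.26667 × 4.674) = 1.26667 + 0.633332 = 1.9 m along the plane.
The resultant acts 1.26667 + 0.633332 = 1.9 m (along the plate) below the hinge at the top edge, so the moment about the hinge is M = F × 1.9 = 51.4582 × 1.9 = 97.7706 kN·m.
A normal force at the bottom, 3.8 m from the hinge, must supply this moment: P = 97.7706/3.8 = 25.7291 kN.

P ≈ 25.73 kN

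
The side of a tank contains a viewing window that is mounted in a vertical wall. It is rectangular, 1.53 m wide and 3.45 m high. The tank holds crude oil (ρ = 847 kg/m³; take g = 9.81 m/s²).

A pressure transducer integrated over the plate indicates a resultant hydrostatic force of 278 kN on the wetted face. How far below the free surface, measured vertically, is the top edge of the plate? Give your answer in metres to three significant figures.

d_top ≈ 4.61 m

γ = ρg = 847 × 9.81 / 1000 = 8.30907 kN/m³.
A = 1.53 × 3.45 = 5.2785 m².
From F = γ·h_c·A, the centroid depth is h_c = 278/(8.30907 × 5.2785) = 6.33843 m.
The centroid lies 3.45/2 = 1.725 m below the top edge, so the top edge sits at h_top = 6.33843 − 1.725 = 4.61343 m below the surface.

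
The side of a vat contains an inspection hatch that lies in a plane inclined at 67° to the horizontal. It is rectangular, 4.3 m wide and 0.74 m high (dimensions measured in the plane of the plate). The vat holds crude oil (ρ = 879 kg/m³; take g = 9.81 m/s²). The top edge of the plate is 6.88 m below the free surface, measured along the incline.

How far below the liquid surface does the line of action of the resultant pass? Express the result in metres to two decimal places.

h_p = 6.68 m

γ = ρg = 879 × 9.81 / 1000 = 8.62299 kN/m³.
Let θ = 67° be the plate's angle to the horizontal; measure y along the incline from where the plane meets the free surface. Vertical depth h = y·sinθ with sinθ = 0.920505.
The centroid lies 0.74/2 = 0.37 m below the top edge, so y_c = 6.88 + 0.37 = 7.25 m and h_c = 7.25 × 0.920505 = 6.67366 m.
A = 4.3 × 0.74 = 3.182 m².
Resultant F = γ·h_c·A = 8.62299 × 6.67366 × 3.182 = 183.114 kN.
I_c = b·h³/12 = 4.3 × 0.74³/12 = 0.145205 m⁴.
Centre of pressure: y_p = y_c + I_c/(y_c·A) = 7.25 + 0.145205/(7.25 × 3.182) = 7.25 + 0.00629424 = 7.25629 m along the plane.
Vertically, h_p = y_p·sinθ = 7.25629 × 0.920505 = 6.67945 m.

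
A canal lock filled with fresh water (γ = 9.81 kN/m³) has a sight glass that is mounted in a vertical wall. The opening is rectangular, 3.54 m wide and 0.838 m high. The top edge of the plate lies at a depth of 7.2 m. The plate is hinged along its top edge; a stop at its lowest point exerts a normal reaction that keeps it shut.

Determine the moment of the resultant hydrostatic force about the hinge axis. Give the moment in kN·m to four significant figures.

M ≈ 94.61 kN·m

γ = 9.81 kN/m³.
The centroid lies 0.838/2 = 0.419 m below the top edge, so the centroid depth is h_c = 7.2 + 0.419 = 7.619 m.
A = 3.54 × 0.838 = 2.96652 m².
Resultant F = γ·h_c·A = 9.81 × 7.619 × 2.96652 = 221.725 kN.
I_c = b·h³/12 = 3.54 × 0.838³/12 = 0.173602 m⁴.
Centre of pressure: y_p = y_c + I_c/(y_c·A) = 7.619 + 0.173602/(7.619 × 2.96652) = 7.619 + 0.00768085 = 7.62668 m along the plane.
The resultant acts 0.419 + 0.00768085 = 0.426681 m (along the plate) below the hinge at the top edge, so the moment about the hinge is M = F × 0.426681 = 221.725 × 0.426681 = 94.6058 kN·m.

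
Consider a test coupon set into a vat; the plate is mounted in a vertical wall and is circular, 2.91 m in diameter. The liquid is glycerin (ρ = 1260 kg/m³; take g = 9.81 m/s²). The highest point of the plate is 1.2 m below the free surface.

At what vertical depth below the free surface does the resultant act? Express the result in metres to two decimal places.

γ = ρg = 1260 × 9.81 / 1000 = 12.3606 kN/m³.
The centroid is at the centre, 1.455 m below the top of the plate, so the centroid depth is h_c = 1.2 + 1.455 = 2.655 m.
A = π(1.455)² = 6.65083 m².
Resultant F = γ·h_c·A = 12.3606 × 2.655 × 6.65083 = 218.263 kN.
I_c = πr⁴/4 = π × 1.455⁴/4 = 3.51999 m⁴.
Centre of pressure: y_p = y_c + I_c/(y_c·A) = 2.655 + 3.51999/(2.655 × 6.65083) = 2.655 + 0.199343 = 2.85434 m along the plane.

h_p = 2.85 m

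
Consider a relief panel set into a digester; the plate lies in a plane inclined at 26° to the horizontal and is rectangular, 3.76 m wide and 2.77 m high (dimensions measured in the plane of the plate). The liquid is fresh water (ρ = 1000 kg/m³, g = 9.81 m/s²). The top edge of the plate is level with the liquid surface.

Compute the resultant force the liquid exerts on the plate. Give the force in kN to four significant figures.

γ = ρg = 1000 × 9.81 = 9810 N/m³ = 9.81 kN/m³.
Let θ = 26° be the plate's angle to the horizontal; measure y along the incline from where the plane meets the free surface. Vertical depth h = y·sinθ with sinθ = 0.438371.
The centroid lies 2.77/2 = 1.385 m below the top edge, so y_c = 1.385 m and h_c = 1.385 × 0.438371 = 0.607144 m.
A = 3.76 × 2.77 = 10.4152 m².
Resultant F = γ·h_c·A = 9.81 × 0.607144 × 10.4152 = 62.0338 kN.

F ≈ 62.03 kN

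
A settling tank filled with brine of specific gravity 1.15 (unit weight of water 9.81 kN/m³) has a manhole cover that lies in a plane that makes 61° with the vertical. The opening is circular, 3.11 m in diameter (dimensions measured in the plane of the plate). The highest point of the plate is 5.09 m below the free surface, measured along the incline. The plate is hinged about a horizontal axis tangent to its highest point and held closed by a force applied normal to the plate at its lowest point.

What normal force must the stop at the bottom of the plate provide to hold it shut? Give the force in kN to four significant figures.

P ≈ 146.1 kN

γ = 1.15 × 9.81 = 11.2815 kN/m³.
The plate makes 61° with the vertical, i.e. θ = 90° − 61° = 29° to the horizontal. Measuring y along the incline from the free-surface line, vertical depth h = y·sinθ with sinθ = 0.484810.
The centroid is at the centre, 1.555 m below the top of the plate, so y_c = 5.09 + 1.555 = 6.645 m and h_c = 6.645 × 0.484810 = 3.22156 m.
A = π(1.555)² = 7.59645 m².
Resultant F = γ·h_c·A = 11.2815 × 3.22156 × 7.59645 = 276.086 kN.
I_c = πr⁴/4 = π × 1.555⁴/4 = 4.5921 m⁴.
Centre of pressure: y_p = y_c + I_c/(y_c·A) = 6.645 + 4.5921/(6.645 × 7.59645) = 6.645 + 0.0909716 = 6.73597 m along the plane.
The resultant acts 1.555 + 0.0909716 = 1.64597 m (along the plate) below the hinge at the top edge, so the moment about the hinge is M = F × 1.64597 = 276.086 × 1.64597 = 454.429 kN·m.
A normal force at the bottom, 3.11 m from the hinge, must supply this moment: P = 454.429/3.11 = 146.119 kN.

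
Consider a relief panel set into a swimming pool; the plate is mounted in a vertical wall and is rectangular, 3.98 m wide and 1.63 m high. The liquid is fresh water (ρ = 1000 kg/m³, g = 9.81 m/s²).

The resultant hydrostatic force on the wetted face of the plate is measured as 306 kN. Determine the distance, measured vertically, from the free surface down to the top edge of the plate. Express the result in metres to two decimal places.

d_top ≈ 3.99 m

γ = ρg = 1000 × 9.81 = 9810 N/m³ = 9.81 kN/m³.
A = 3.98 × 1.63 = 6.4874 m².
From F = γ·h_c·A, the centroid depth is h_c = 306/(9.81 × 6.4874) = 4.80819 m.
The centroid lies 1.63/2 = 0.815 m below the top edge, so the top edge sits at h_top = 4.80819 − 0.815 = 3.99319 m below the surface.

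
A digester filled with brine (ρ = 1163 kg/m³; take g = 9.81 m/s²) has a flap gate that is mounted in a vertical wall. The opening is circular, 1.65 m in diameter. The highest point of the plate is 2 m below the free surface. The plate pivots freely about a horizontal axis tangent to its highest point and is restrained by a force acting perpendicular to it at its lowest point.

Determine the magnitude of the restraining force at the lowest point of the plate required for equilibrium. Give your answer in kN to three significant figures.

γ = ρg = 1163 × 9.81 / 1000 = 11.40903 kN/m³.
The centroid is at the centre, 0.825 m below the top of the plate, so the centroid depth is h_c = 2 + 0.825 = 2.825 m.
A = π(0.825)² = 2.13825 m².
Resultant F = γ·h_c·A = 11.40903 × 2.825 × 2.13825 = 68.9169 kN.
I_c = πr⁴/4 = π × 0.825⁴/4 = 0.363836 m⁴.
Centre of pressure: y_p = y_c + I_c/(y_c·A) = 2.825 + 0.363836/(2.825 × 2.13825) = 2.825 + 0.0602322 = 2.88523 m along the plane.
The resultant acts 0.825 + 0.0602322 = 0.885232 m (along the plate) below the hinge at the top edge, so the moment about the hinge is M = F × 0.885232 = 68.9169 × 0.885232 = 61.0074 kN·m.
A normal force at the bottom, 1.65 m from the hinge, must supply this moment: P = 61.0074/1.65 = 36.9742 kN.

P ≈ 37.0 kN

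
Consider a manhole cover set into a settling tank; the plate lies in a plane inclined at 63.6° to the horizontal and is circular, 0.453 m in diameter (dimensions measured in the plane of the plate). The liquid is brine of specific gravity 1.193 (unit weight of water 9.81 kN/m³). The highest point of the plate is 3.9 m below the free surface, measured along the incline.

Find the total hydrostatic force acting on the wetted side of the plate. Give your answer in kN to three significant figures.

F ≈ 6.97 kN

γ = 1.193 × 9.81 = 11.70333 kN/m³.
Let θ = 63.6° be the plate's angle to the horizontal; measure y along the incline from where the plane meets the free surface. Vertical depth h = y·sinθ with sinθ = 0.895712.
The centroid is at the centre, 0.2265 m below the top of the plate, so y_c = 3.9 + 0.2265 = 4.1265 m and h_c = 4.1265 × 0.895712 = 3.69616 m.
A = π(0.2265)² = 0.161171 m².
Resultant F = γ·h_c·A = 11.70333 × 3.69616 × 0.161171 = 6.97184 kN.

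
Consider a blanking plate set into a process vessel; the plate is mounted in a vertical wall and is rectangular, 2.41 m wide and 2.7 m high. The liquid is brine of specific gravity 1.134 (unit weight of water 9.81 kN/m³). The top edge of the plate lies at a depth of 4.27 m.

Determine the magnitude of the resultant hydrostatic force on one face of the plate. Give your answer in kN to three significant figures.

F ≈ 407 kN

γ = 1.134 × 9.81 = 11.12454 kN/m³.
The centroid lies 2.7/2 = 1.35 m below the top edge, so the centroid depth is h_c = 4.27 + 1.35 = 5.62 m.
A = 2.41 × 2.7 = 6.507 m².
Resultant F = γ·h_c·A = 11.12454 × 5.62 × 6.507 = 406.817 kN.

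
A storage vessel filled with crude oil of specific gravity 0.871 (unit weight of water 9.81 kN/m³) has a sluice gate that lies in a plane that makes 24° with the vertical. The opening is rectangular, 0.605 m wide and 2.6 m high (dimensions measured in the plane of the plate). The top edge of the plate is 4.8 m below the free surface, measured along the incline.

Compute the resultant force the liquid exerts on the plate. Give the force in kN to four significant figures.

γ = 0.871 × 9.81 = 8.54451 kN/m³.
The plate makes 24° with the vertical, i.e. θ = 90° − 24° = 66° to the horizontal. Measuring y along the incline from the free-surface line, vertical depth h = y·sinθ with sinθ = 0.913545.
The centroid lies 2.6/2 = 1.3 m below the top edge, so y_c = 4.8 + 1.3 = 6.1 m and h_c = 6.1 × 0.913545 = 5.57262 m.
A = 0.605 × 2.6 = 1.573 m².
Resultant F = γ·h_c·A = 8.54451 × 5.57262 × 1.573 = 74.8989 kN.

F ≈ 74.90 kN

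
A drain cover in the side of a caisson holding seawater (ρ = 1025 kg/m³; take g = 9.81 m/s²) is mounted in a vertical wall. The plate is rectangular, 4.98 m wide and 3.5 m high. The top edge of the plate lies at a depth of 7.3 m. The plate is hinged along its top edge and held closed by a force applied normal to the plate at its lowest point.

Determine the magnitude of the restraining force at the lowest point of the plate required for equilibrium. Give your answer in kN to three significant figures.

P ≈ 844 kN

γ = ρg = 1025 × 9.81 / 1000 = 10.05525 kN/m³.
The centroid lies 3.5/2 = 1.75 m below the top edge, so the centroid depth is h_c = 7.3 + 1.75 = 9.05 m.
A = 4.98 × 3.5 = 17.43 m².
Resultant F = γ·h_c·A = 10.05525 × 9.05 × 17.43 = 1586.13 kN.
I_c = b·h³/12 = 4.98 × 3.5³/12 = 17.7931 m⁴.
Centre of pressure: y_p = y_c + I_c/(y_c·A) = 9.05 + 17.7931/(9.05 × 17.43) = 9.05 + 0.112799 = 9.1628 m along the plane.
The resultant acts 1.75 + 0.112799 = 1.8628 m (along the plate) below the hinge at the top edge, so the moment about the hinge is M = F × 1.8628 = 1586.13 × 1.8628 = 2954.64 kN·m.
A normal force at the bottom, 3.5 m from the hinge, must supply this moment: P = 2954.64/3.5 = 844.183 kN.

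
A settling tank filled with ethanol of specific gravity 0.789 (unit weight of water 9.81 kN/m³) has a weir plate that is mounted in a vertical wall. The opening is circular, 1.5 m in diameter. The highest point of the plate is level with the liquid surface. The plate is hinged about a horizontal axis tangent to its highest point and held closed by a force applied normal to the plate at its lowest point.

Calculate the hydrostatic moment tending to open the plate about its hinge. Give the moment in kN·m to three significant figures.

γ = 0.789 × 9.81 = 7.74009 kN/m³.
The centroid is at the centre, 0.75 m below the top of the plate, so the centroid depth is h_c = 0.75 m.
A = π(0.75)² = 1.76715 m².
Resultant F = γ·h_c·A = 7.74009 × 0.75 × 1.76715 = 10.2584 kN.
I_c = πr⁴/4 = π × 0.75⁴/4 = 0.248505 m⁴.
Centre of pressure: y_p = y_c + I_c/(y_c·A) = 0.75 + 0.248505/(0.75 × 1.76715) = 0.75 + 0.1875 = 0.9375 m along the plane.
The resultant acts 0.75 + 0.1875 = 0.9375 m (along the plate) below the hinge at the top edge, so the moment about the hinge is M = F × 0.9375 = 10.2584 × 0.9375 = 9.61725 kN·m.

M ≈ 9.62 kN·m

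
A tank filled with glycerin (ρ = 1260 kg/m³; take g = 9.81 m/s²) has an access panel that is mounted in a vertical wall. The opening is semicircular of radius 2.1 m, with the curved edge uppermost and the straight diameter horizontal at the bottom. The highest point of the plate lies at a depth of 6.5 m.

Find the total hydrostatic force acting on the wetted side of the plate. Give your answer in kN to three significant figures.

F ≈ 660 kN

γ = ρg = 1260 × 9.81 / 1000 = 12.3606 kN/m³.
The centroid lies 4r/(3π) = 0.891268 m above the diameter, so r − 4r/(3π) = 2.1 − 0.891268 = 1.20873 m below the topmost point, so the centroid depth is h_c = 6.5 + 1.20873 = 7.70873 m.
A = πr²/2 = π × 2.1²/2 = 6.92721 m².
Resultant F = γ·h_c·A = 12.3606 × 7.70873 × 6.92721 = 660.056 kN.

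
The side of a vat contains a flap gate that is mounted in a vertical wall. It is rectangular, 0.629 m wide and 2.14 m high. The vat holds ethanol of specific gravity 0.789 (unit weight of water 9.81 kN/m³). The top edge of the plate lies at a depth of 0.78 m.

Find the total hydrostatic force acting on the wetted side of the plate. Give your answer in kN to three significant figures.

γ = 0.789 × 9.81 = 7.74009 kN/m³.
The centroid lies 2.14/2 = 1.07 m below the top edge, so the centroid depth is h_c = 0.78 + 1.07 = 1.85 m.
A = 0.629 × 2.14 = 1.34606 m².
Resultant F = γ·h_c·A = 7.74009 × 1.85 × 1.34606 = 19.2745 kN.

F ≈ 19.3 kN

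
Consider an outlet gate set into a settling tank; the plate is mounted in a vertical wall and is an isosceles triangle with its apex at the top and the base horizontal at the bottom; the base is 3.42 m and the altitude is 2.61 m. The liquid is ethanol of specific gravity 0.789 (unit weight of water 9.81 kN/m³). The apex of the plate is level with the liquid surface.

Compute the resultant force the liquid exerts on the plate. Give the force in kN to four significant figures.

γ = 0.789 × 9.81 = 7.74009 kN/m³.
With the apex up, the centroid sits 2h/3 = 2 × 2.61/3 = 1.74 m below the apex, so the centroid depth is h_c = 1.74 m.
A = ½ × 3.42 × 2.61 = 4.4631 m².
Resultant F = γ·h_c·A = 7.74009 × 1.74 × 4.4631 = 60.1079 kN.

F ≈ 60.11 kN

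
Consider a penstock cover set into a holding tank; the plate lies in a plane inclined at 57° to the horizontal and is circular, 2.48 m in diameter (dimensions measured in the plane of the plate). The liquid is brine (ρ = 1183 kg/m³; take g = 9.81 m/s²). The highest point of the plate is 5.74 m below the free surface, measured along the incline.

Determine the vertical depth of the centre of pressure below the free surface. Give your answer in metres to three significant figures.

γ = ρg = 1183 × 9.81 / 1000 = 11.60523 kN/m³.
Let θ = 57° be the plate's angle to the horizontal; measure y along the incline from where the plane meets the free surface. Vertical depth h = y·sinθ with sinθ = 0.838671.
The centroid is at the centre, 1.24 m below the top of the plate, so y_c = 5.74 + 1.24 = 6.98 m and h_c = 6.98 × 0.838671 = 5.85392 m.
A = π(1.24)² = 4.83051 m².
Resultant F = γ·h_c·A = 11.60523 × 5.85392 × 4.83051 = 328.166 kN.
I_c = πr⁴/4 = π × 1.24⁴/4 = 1.85685 m⁴.
Centre of pressure: y_p = y_c + I_c/(y_c·A) = 6.98 + 1.85685/(6.98 × 4.83051) = 6.98 + 0.0550717 = 7.03507 m along the plane.
Vertically, h_p = y_p·sinθ = 7.03507 × 0.838671 = 5.90011 m.

h_p = 5.90 m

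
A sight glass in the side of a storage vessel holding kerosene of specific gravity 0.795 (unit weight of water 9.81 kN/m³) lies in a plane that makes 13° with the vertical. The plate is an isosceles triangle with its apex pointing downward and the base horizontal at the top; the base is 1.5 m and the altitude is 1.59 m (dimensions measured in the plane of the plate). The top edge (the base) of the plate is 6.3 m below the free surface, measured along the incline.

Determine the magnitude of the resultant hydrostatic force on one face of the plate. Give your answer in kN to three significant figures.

F ≈ 61.9 kN

γ = 0.795 × 9.81 = 7.79895 kN/m³.
The plate makes 13° with the vertical, i.e. θ = 90° − 13° = 77° to the horizontal. Measuring y along the incline from the free-surface line, vertical depth h = y·sinθ with sinθ = 0.974370.
With the apex down, the centroid sits h/3 = 1.59/3 = 0.53 m below the base (the top edge), so y_c = 6.3 + 0.53 = 6.83 m and h_c = 6.83 × 0.974370 = 6.65495 m.
A = ½ × 1.5 × 1.59 = 1.1925 m².
Resultant F = γ·h_c·A = 7.79895 × 6.65495 × 1.1925 = 61.8927 kN.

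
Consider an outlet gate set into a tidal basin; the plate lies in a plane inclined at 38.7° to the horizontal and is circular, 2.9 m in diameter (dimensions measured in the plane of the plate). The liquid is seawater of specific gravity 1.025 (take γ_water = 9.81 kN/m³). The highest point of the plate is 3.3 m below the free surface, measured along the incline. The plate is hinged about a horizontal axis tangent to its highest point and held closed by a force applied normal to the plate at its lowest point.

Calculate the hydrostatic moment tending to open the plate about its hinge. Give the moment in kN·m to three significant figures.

M ≈ 308 kN·m

γ = 1.025 × 9.81 = 10.05525 kN/m³.
Let θ = 38.7° be the plate's angle to the horizontal; measure y along the incline from where the plane meets the free surface. Vertical depth h = y·sinθ with sinθ = 0.625243.
The centroid is at the centre, 1.45 m below the top of the plate, so y_c = 3.3 + 1.45 = 4.75 m and h_c = 4.75 × 0.625243 = 2.9699 m.
A = π(1.45)² = 6.6052 m².
Resultant F = γ·h_c·A = 10.05525 × 2.9699 × 6.6052 = 197.252 kN.
I_c = πr⁴/4 = π × 1.45⁴/4 = 3.47186 m⁴.
Centre of pressure: y_p = y_c + I_c/(y_c·A) = 4.75 + 3.47186/(4.75 × 6.6052) = 4.75 + 0.110658 = 4.86066 m along the plane.
The resultant acts 1.45 + 0.110658 = 1.56066 m (along the plate) below the hinge at the top edge, so the moment about the hinge is M = F × 1.56066 = 197.252 × 1.56066 = 307.843 kN·m.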